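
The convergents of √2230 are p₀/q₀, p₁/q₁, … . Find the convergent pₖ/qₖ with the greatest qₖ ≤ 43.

√2230 = [47; 4, 2, 18, 2, 4, 94, …] (period length 6).
Convergents:
  p_0/q_0 = 47/1
  p_1/q_1 = 189/4
  p_2/q_2 = 425/9
  p_3/q_3 = 7839/166
q_2 = 9 ≤ 43 < 166 = q_3, so the answer is 425/9.

425/9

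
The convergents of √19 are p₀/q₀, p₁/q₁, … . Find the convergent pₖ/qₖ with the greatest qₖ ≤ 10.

13/3

√19 = [4; 2, 1, 3, 1, 2, 8, …] (period length 6).
Convergents:
  p_0/q_0 = 4/1
  p_1/q_1 = 9/2
  p_2/q_2 = 13/3
  p_3/q_3 = 48/11
q_2 = 3 ≤ 10 < 11 = q_3, so the answer is 13/3.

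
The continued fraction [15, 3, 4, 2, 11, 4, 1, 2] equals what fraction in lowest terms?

Fold from the inside: start with 2/1.
  1 + 1/2 = 3/2
  4 + 2/3 = 14/3
  11 + 3/14 = 157/14
  2 + 14/157 = 328/157
  4 + 157/328 = 1469/328
  3 + 328/1469 = 4735/1469
  15 + 1469/4735 = 72494/4735

72494/4735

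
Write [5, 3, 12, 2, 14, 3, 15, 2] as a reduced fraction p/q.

Fold from the inside: start with 2/1.
  15 + 1/2 = 31/2
  3 + 2/31 = 95/31
  14 + 31/95 = 1361/95
  2 + 95/1361 = 2817/1361
  12 + 1361/2817 = 35165/2817
  3 + 2817/35165 = 108312/35165
  5 + 35165/108312 = 576725/108312

576725/108312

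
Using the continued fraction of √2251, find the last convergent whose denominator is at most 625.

20164/425

√2251 = [47; 2, 4, 47, 4, 2, 94, …] (period length 6).
Convergents:
  p_0/q_0 = 47/1
  p_1/q_1 = 95/2
  p_2/q_2 = 427/9
  p_3/q_3 = 20164/425
  p_4/q_4 = 81083/1709
q_3 = 425 ≤ 625 < 1709 = q_4, so the answer is 20164/425.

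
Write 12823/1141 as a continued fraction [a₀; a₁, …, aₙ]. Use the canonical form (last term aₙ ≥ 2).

[11; 4, 5, 7, 1, 1, 3]

12823 = 11×1141 + 272
1141 = 4×272 + 53
272 = 5×53 + 7
53 = 7×7 + 4
7 = 1×4 + 3
4 = 1×3 + 1
3 = 3×1 + 0  (stop)
So 12823/1141 = [11; 4, 5, 7, 1, 1, 3].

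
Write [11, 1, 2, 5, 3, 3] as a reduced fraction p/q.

Fold from the inside: start with 3/1.
  3 + 1/3 = 10/3
  5 + 3/10 = 53/10
  2 + 10/53 = 116/53
  1 + 53/116 = 169/116
  11 + 116/169 = 1975/169

1975/169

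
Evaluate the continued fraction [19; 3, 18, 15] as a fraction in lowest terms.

Using pₖ = aₖpₖ₋₁ + pₖ₋₂ and qₖ = aₖqₖ₋₁ + qₖ₋₂:
  k=0: a=19, p=19, q=1
  k=1: a=3, p=58, q=3
  k=2: a=18, p=1063, q=55
  k=3: a=15, p=16003, q=828

16003/828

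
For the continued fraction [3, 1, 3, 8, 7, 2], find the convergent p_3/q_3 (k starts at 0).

124/33

Using pₖ = aₖpₖ₋₁ + pₖ₋₂, qₖ = aₖqₖ₋₁ + qₖ₋₂ (with p₋₁=1, p₋₂=0, q₋₁=0, q₋₂=1):
  k=0: a=3, p=3, q=1
  k=1: a=1, p=4, q=1
  k=2: a=3, p=15, q=4
  k=3: a=8, p=124, q=33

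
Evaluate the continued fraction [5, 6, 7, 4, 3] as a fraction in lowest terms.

2979/577

Using pₖ = aₖpₖ₋₁ + pₖ₋₂ and qₖ = aₖqₖ₋₁ + qₖ₋₂:
  k=0: a=5, p=5, q=1
  k=1: a=6, p=31, q=6
  k=2: a=7, p=222, q=43
  k=3: a=4, p=919, q=178
  k=4: a=3, p=2979, q=577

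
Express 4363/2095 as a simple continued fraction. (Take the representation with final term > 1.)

4363 = 2*2095 + 173
2095 = 12*173 + 19
173 = 9*19 + 2
19 = 9*2 + 1
2 = 2*1 + 0  (stop)
So 4363/2095 = [2; 12, 9, 9, 2].

[2; 12, 9, 9, 2]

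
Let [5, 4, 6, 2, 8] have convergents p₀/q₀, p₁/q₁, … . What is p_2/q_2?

131/25

Using pₖ = aₖpₖ₋₁ + pₖ₋₂, qₖ = aₖqₖ₋₁ + qₖ₋₂ (with p₋₁=1, p₋₂=0, q₋₁=0, q₋₂=1):
  k=0: a=5, p=5, q=1
  k=1: a=4, p=21, q=4
  k=2: a=6, p=131, q=25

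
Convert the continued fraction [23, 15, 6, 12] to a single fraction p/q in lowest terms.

25534/1107

Fold from the inside: start with 12/1.
  6 + 1/12 = 73/12
  15 + 12/73 = 1107/73
  23 + 73/1107 = 25534/1107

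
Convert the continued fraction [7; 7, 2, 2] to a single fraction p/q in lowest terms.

Fold from the inside: start with 2/1.
  2 + 1/2 = 5/2
  7 + 2/5 = 37/5
  7 + 5/37 = 264/37

264/37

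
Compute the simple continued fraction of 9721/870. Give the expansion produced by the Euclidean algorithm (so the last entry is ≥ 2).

[11; 5, 1, 3, 5, 7]

9721 = 11·870 + 151
870 = 5·151 + 115
151 = 1·115 + 36
115 = 3·36 + 7
36 = 5·7 + 1
7 = 7·1 + 0  (stop)
So 9721/870 = [11; 5, 1, 3, 5, 7].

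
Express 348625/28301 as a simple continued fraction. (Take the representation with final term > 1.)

348625 = 12×28301 + 9013
28301 = 3×9013 + 1262
9013 = 7×1262 + 179
1262 = 7×179 + 9
179 = 19×9 + 8
9 = 1×8 + 1
8 = 8×1 + 0  (stop)
So 348625/28301 = [12; 3, 7, 7, 19, 1, 8].

[12; 3, 7, 7, 19, 1, 8]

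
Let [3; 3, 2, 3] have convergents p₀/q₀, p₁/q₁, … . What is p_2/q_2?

Using pₖ = aₖpₖ₋₁ + pₖ₋₂, qₖ = aₖqₖ₋₁ + qₖ₋₂ (with p₋₁=1, p₋₂=0, q₋₁=0, q₋₂=1):
  k=0: a=3, p=3, q=1
  k=1: a=3, p=10, q=3
  k=2: a=2, p=23, q=7

23/7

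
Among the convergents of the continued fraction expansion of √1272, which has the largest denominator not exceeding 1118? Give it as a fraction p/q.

√1272 = [35; 1, 1, 1, 70, …] (period length 4).
Convergents:
  p_0/q_0 = 35/1
  p_1/q_1 = 36/1
  p_2/q_2 = 71/2
  p_3/q_3 = 107/3
  p_4/q_4 = 7561/212
  p_5/q_5 = 7668/215
  p_6/q_6 = 15229/427
  p_7/q_7 = 22897/642
  p_8/q_8 = 1618019/45367
q_7 = 642 ≤ 1118 < 45367 = q_8, so the answer is 22897/642.

22897/642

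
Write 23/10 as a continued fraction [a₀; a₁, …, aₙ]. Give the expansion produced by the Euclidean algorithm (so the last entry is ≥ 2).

[2; 3, 3]

23 = 2·10 + 3
10 = 3·3 + 1
3 = 3·1 + 0  (stop)
So 23/10 = [2; 3, 3].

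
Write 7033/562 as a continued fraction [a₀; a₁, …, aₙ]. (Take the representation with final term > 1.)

[12; 1, 1, 17, 16]

7033 = 12×562 + 289
562 = 1×289 + 273
289 = 1×273 + 16
273 = 17×16 + 1
16 = 16×1 + 0  (stop)
So 7033/562 = [12; 1, 1, 17, 16].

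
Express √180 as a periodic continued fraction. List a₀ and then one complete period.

a₀ = ⌊√180⌋ = 13.
With m₀=0, d₀=1 and mₖ₊₁ = dₖaₖ − mₖ, dₖ₊₁ = (n − mₖ₊₁²)/dₖ, aₖ₊₁ = ⌊(a₀+mₖ₊₁)/dₖ₊₁⌋:
  k=1: m=13, d=11, a=2
  k=2: m=9, d=9, a=2
  k=3: m=9, d=11, a=2
  k=4: m=13, d=1, a=26
d=1 and a=2a₀=26 at k=4, so the next step gives (m, d) = (13, 11) again — its k=1 value — and the period has length 4.

[13; 2, 2, 2, 26]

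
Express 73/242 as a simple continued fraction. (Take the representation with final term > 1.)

[0; 3, 3, 5, 1, 3]

73 = 0×242 + 73
242 = 3×73 + 23
73 = 3×23 + 4
23 = 5×4 + 3
4 = 1×3 + 1
3 = 3×1 + 0  (stop)
So 73/242 = [0; 3, 3, 5, 1, 3].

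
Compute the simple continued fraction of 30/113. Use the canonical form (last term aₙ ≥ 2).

30 = 0·113 + 30
113 = 3·30 + 23
30 = 1·23 + 7
23 = 3·7 + 2
7 = 3·2 + 1
2 = 2·1 + 0  (stop)
So 30/113 = [0; 3, 1, 3, 3, 2].

[0; 3, 1, 3, 3, 2]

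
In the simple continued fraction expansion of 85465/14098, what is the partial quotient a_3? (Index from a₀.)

3

85465 = 6·14098 + 877   →  a_0 = 6
14098 = 16·877 + 66   →  a_1 = 16
877 = 13·66 + 19   →  a_2 = 13
66 = 3·19 + 9   →  a_3 = 3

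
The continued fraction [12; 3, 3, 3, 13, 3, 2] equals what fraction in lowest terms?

38619/3139

Fold from the inside: start with 2/1.
  3 + 1/2 = 7/2
  13 + 2/7 = 93/7
  3 + 7/93 = 286/93
  3 + 93/286 = 951/286
  3 + 286/951 = 3139/951
  12 + 951/3139 = 38619/3139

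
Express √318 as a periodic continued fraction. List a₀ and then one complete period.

[17; 1, 4, 1, 34]

a₀ = ⌊√318⌋ = 17.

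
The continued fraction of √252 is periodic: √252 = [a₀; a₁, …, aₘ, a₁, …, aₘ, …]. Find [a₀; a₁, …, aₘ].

a₀ = ⌊√252⌋ = 15.
With m₀=0, d₀=1 and mₖ₊₁ = dₖaₖ − mₖ, dₖ₊₁ = (n − mₖ₊₁²)/dₖ, aₖ₊₁ = ⌊(a₀+mₖ₊₁)/dₖ₊₁⌋:
  k=1: m=15, d=27, a=1
  k=2: m=12, d=4, a=6
  k=3: m=12, d=27, a=1
  k=4: m=15, d=1, a=30
d=1 and a=2a₀=30 at k=4, so the next step gives (m, d) = (15, 27) again — its k=1 value — and the period has length 4.

[15; 1, 6, 1, 30]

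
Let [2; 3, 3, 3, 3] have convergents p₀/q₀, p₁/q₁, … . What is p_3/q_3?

76/33

Using pₖ = aₖpₖ₋₁ + pₖ₋₂, qₖ = aₖqₖ₋₁ + qₖ₋₂ (with p₋₁=1, p₋₂=0, q₋₁=0, q₋₂=1):
  k=0: a=2, p=2, q=1
  k=1: a=3, p=7, q=3
  k=2: a=3, p=23, q=10
  k=3: a=3, p=76, q=33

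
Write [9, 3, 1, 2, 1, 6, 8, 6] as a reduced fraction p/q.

Using pₖ = aₖpₖ₋₁ + pₖ₋₂ and qₖ = aₖqₖ₋₁ + qₖ₋₂:
  k=0: a=9, p=9, q=1
  k=1: a=3, p=28, q=3
  k=2: a=1, p=37, q=4
  k=3: a=2, p=102, q=11
  k=4: a=1, p=139, q=15
  k=5: a=6, p=936, q=101
  k=6: a=8, p=7627, q=823
  k=7: a=6, p=46698, q=5039

46698/5039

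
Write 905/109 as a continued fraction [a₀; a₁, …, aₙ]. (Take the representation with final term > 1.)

[8; 3, 3, 3, 3]

905 = 8*109 + 33
109 = 3*33 + 10
33 = 3*10 + 3
10 = 3*3 + 1
3 = 3*1 + 0  (stop)
So 905/109 = [8; 3, 3, 3, 3].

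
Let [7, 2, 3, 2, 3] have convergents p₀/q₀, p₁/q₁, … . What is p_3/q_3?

119/16

Using pₖ = aₖpₖ₋₁ + pₖ₋₂, qₖ = aₖqₖ₋₁ + qₖ₋₂ (with p₋₁=1, p₋₂=0, q₋₁=0, q₋₂=1):
  k=0: a=7, p=7, q=1
  k=1: a=2, p=15, q=2
  k=2: a=3, p=52, q=7
  k=3: a=2, p=119, q=16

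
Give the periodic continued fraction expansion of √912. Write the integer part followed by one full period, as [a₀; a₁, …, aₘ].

a₀ = ⌊√912⌋ = 30.
With m₀=0, d₀=1 and mₖ₊₁ = dₖaₖ − mₖ, dₖ₊₁ = (n − mₖ₊₁²)/dₖ, aₖ₊₁ = ⌊(a₀+mₖ₊₁)/dₖ₊₁⌋:
  k=1: m=30, d=12, a=5
  k=2: m=30, d=1, a=60
d=1 and a=2a₀=60 at k=2, so the next step gives (m, d) = (30, 12) again — its k=1 value — and the period has length 2.

[30; 5, 60]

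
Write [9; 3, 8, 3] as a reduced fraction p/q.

727/78

Using pₖ = aₖpₖ₋₁ + pₖ₋₂ and qₖ = aₖqₖ₋₁ + qₖ₋₂:
  k=0: a=9, p=9, q=1
  k=1: a=3, p=28, q=3
  k=2: a=8, p=233, q=25
  k=3: a=3, p=727, q=78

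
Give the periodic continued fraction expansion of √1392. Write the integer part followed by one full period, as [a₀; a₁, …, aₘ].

a₀ = ⌊√1392⌋ = 37.
With m₀=0, d₀=1 and mₖ₊₁ = dₖaₖ − mₖ, dₖ₊₁ = (n − mₖ₊₁²)/dₖ, aₖ₊₁ = ⌊(a₀+mₖ₊₁)/dₖ₊₁⌋:
  k=1: m=37, d=23, a=3
  k=2: m=32, d=16, a=4
  k=3: m=32, d=23, a=3
  k=4: m=37, d=1, a=74
d=1 and a=2a₀=74 at k=4, so the next step gives (m, d) = (37, 23) again — its k=1 value — and the period has length 4.

[37; 3, 4, 3, 74]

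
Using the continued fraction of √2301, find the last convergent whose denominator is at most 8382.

√2301 = [47; 1, 30, 1, 94, …] (period length 4).
Convergents:
  p_0/q_0 = 47/1
  p_1/q_1 = 48/1
  p_2/q_2 = 1487/31
  p_3/q_3 = 1535/32
  p_4/q_4 = 145777/3039
  p_5/q_5 = 147312/3071
  p_6/q_6 = 4565137/95169
q_5 = 3071 ≤ 8382 < 95169 = q_6, so the answer is 147312/3071.

147312/3071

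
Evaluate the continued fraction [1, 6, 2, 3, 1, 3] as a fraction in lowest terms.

Fold from the inside: start with 3/1.
  1 + 1/3 = 4/3
  3 + 3/4 = 15/4
  2 + 4/15 = 34/15
  6 + 15/34 = 219/34
  1 + 34/219 = 253/219

253/219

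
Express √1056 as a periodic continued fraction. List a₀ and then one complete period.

[32; 2, 64]

a₀ = ⌊√1056⌋ = 32.
With m₀=0, d₀=1 and mₖ₊₁ = dₖaₖ − mₖ, dₖ₊₁ = (n − mₖ₊₁²)/dₖ, aₖ₊₁ = ⌊(a₀+mₖ₊₁)/dₖ₊₁⌋:
  k=1: m=32, d=32, a=2
  k=2: m=32, d=1, a=64
d=1 and a=2a₀=64 at k=2, so the next step gives (m, d) = (32, 32) again — its k=1 value — and the period has length 2.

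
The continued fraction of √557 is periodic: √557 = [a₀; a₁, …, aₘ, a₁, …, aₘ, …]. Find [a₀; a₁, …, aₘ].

[23; 1, 1, 1, 1, 46]

a₀ = ⌊√557⌋ = 23.
With m₀=0, d₀=1 and mₖ₊₁ = dₖaₖ − mₖ, dₖ₊₁ = (n − mₖ₊₁²)/dₖ, aₖ₊₁ = ⌊(a₀+mₖ₊₁)/dₖ₊₁⌋:
  k=1: m=23, d=28, a=1
  k=2: m=5, d=19, a=1
  k=3: m=14, d=19, a=1
  k=4: m=5, d=28, a=1
  k=5: m=23, d=1, a=46
d=1 and a=2a₀=46 at k=5, so the next step gives (m, d) = (23, 28) again — its k=1 value — and the period has length 5.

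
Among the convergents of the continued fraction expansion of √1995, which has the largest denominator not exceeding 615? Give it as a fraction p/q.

√1995 = [44; 1, 1, 1, 88, …] (period length 4).
Convergents:
  p_0/q_0 = 44/1
  p_1/q_1 = 45/1
  p_2/q_2 = 89/2
  p_3/q_3 = 134/3
  p_4/q_4 = 11881/266
  p_5/q_5 = 12015/269
  p_6/q_6 = 23896/535
  p_7/q_7 = 35911/804
q_6 = 535 ≤ 615 < 804 = q_7, so the answer is 23896/535.

23896/535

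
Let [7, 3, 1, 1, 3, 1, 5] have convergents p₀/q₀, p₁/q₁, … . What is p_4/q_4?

Using pₖ = aₖpₖ₋₁ + pₖ₋₂, qₖ = aₖqₖ₋₁ + qₖ₋₂ (with p₋₁=1, p₋₂=0, q₋₁=0, q₋₂=1):
  k=0: a=7, p=7, q=1
  k=1: a=3, p=22, q=3
  k=2: a=1, p=29, q=4
  k=3: a=1, p=51, q=7
  k=4: a=3, p=182, q=25

182/25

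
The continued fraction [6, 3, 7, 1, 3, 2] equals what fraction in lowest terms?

1384/219

Using pₖ = aₖpₖ₋₁ + pₖ₋₂ and qₖ = aₖqₖ₋₁ + qₖ₋₂:
  k=0: a=6, p=6, q=1
  k=1: a=3, p=19, q=3
  k=2: a=7, p=139, q=22
  k=3: a=1, p=158, q=25
  k=4: a=3, p=613, q=97
  k=5: a=2, p=1384, q=219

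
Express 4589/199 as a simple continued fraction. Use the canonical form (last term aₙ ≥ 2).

[23; 16, 1, 1, 2, 2]

4589 = 23×199 + 12
199 = 16×12 + 7
12 = 1×7 + 5
7 = 1×5 + 2
5 = 2×2 + 1
2 = 2×1 + 0  (stop)
So 4589/199 = [23; 16, 1, 1, 2, 2].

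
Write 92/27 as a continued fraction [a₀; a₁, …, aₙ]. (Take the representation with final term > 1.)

92 = 3·27 + 11
27 = 2·11 + 5
11 = 2·5 + 1
5 = 5·1 + 0  (stop)
So 92/27 = [3; 2, 2, 5].

[3; 2, 2, 5]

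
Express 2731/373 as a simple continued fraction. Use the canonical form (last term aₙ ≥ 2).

2731 = 7*373 + 120
373 = 3*120 + 13
120 = 9*13 + 3
13 = 4*3 + 1
3 = 3*1 + 0  (stop)
So 2731/373 = [7; 3, 9, 4, 3].

[7; 3, 9, 4, 3]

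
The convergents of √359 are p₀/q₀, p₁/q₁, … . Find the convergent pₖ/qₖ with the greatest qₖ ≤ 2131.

√359 = [18; 1, 17, 1, 36, …] (period length 4).
Convergents:
  p_0/q_0 = 18/1
  p_1/q_1 = 19/1
  p_2/q_2 = 341/18
  p_3/q_3 = 360/19
  p_4/q_4 = 13301/702
  p_5/q_5 = 13661/721
  p_6/q_6 = 245538/12959
q_5 = 721 ≤ 2131 < 12959 = q_6, so the answer is 13661/721.

13661/721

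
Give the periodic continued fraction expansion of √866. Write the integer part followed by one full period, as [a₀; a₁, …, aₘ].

[29; 2, 2, 1, 28, 1, 2, 2, 58]

a₀ = ⌊√866⌋ = 29.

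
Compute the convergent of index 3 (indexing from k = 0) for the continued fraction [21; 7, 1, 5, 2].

993/47

Using pₖ = aₖpₖ₋₁ + pₖ₋₂, qₖ = aₖqₖ₋₁ + qₖ₋₂ (with p₋₁=1, p₋₂=0, q₋₁=0, q₋₂=1):
  k=0: a=21, p=21, q=1
  k=1: a=7, p=148, q=7
  k=2: a=1, p=169, q=8
  k=3: a=5, p=993, q=47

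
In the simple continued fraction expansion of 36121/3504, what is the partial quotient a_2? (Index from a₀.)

36121 = 10·3504 + 1081   →  a_0 = 10
3504 = 3·1081 + 261   →  a_1 = 3
1081 = 4·261 + 37   →  a_2 = 4

4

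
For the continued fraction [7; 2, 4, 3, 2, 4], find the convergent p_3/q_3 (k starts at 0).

216/29

Using pₖ = aₖpₖ₋₁ + pₖ₋₂, qₖ = aₖqₖ₋₁ + qₖ₋₂ (with p₋₁=1, p₋₂=0, q₋₁=0, q₋₂=1):
  k=0: a=7, p=7, q=1
  k=1: a=2, p=15, q=2
  k=2: a=4, p=67, q=9
  k=3: a=3, p=216, q=29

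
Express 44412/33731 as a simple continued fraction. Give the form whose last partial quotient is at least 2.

44412 = 1×33731 + 10681
33731 = 3×10681 + 1688
10681 = 6×1688 + 553
1688 = 3×553 + 29
553 = 19×29 + 2
29 = 14×2 + 1
2 = 2×1 + 0  (stop)
So 44412/33731 = [1; 3, 6, 3, 19, 14, 2].

[1; 3, 6, 3, 19, 14, 2]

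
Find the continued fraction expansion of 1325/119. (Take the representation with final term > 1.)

1325 = 11*119 + 16
119 = 7*16 + 7
16 = 2*7 + 2
7 = 3*2 + 1
2 = 2*1 + 0  (stop)
So 1325/119 = [11; 7, 2, 3, 2].

[11; 7, 2, 3, 2]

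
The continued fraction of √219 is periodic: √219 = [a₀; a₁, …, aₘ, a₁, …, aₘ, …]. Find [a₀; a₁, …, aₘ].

a₀ = ⌊√219⌋ = 14.
With m₀=0, d₀=1 and mₖ₊₁ = dₖaₖ − mₖ, dₖ₊₁ = (n − mₖ₊₁²)/dₖ, aₖ₊₁ = ⌊(a₀+mₖ₊₁)/dₖ₊₁⌋:
  k=1: m=14, d=23, a=1
  k=2: m=9, d=6, a=3
  k=3: m=9, d=23, a=1
  k=4: m=14, d=1, a=28
d=1 and a=2a₀=28 at k=4, so the next step gives (m, d) = (14, 23) again — its k=1 value — and the period has length 4.

[14; 1, 3, 1, 28]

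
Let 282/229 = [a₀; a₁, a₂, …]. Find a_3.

282 = 1·229 + 53   →  a_0 = 1
229 = 4·53 + 17   →  a_1 = 4
53 = 3·17 + 2   →  a_2 = 3
17 = 8·2 + 1   →  a_3 = 8

8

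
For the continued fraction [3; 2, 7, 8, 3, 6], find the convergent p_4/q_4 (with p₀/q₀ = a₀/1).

1321/381

Using pₖ = aₖpₖ₋₁ + pₖ₋₂, qₖ = aₖqₖ₋₁ + qₖ₋₂ (with p₋₁=1, p₋₂=0, q₋₁=0, q₋₂=1):
  k=0: a=3, p=3, q=1
  k=1: a=2, p=7, q=2
  k=2: a=7, p=52, q=15
  k=3: a=8, p=423, q=122
  k=4: a=3, p=1321, q=381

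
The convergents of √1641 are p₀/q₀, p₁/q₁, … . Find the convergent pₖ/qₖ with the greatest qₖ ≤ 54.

2147/53

√1641 = [40; 1, 1, 26, 1, 1, 80, …] (period length 6).
Convergents:
  p_0/q_0 = 40/1
  p_1/q_1 = 41/1
  p_2/q_2 = 81/2
  p_3/q_3 = 2147/53
  p_4/q_4 = 2228/55
q_3 = 53 ≤ 54 < 55 = q_4, so the answer is 2147/53.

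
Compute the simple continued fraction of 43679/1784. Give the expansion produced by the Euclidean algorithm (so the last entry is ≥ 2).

43679 = 24*1784 + 863
1784 = 2*863 + 58
863 = 14*58 + 51
58 = 1*51 + 7
51 = 7*7 + 2
7 = 3*2 + 1
2 = 2*1 + 0  (stop)
So 43679/1784 = [24; 2, 14, 1, 7, 3, 2].

[24; 2, 14, 1, 7, 3, 2]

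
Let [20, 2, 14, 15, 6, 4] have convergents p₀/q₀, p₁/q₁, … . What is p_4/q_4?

Using pₖ = aₖpₖ₋₁ + pₖ₋₂, qₖ = aₖqₖ₋₁ + qₖ₋₂ (with p₋₁=1, p₋₂=0, q₋₁=0, q₋₂=1):
  k=0: a=20, p=20, q=1
  k=1: a=2, p=41, q=2
  k=2: a=14, p=594, q=29
  k=3: a=15, p=8951, q=437
  k=4: a=6, p=54300, q=2651

54300/2651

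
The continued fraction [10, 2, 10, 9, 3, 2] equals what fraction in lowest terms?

14447/1379

Fold from the inside: start with 2/1.
  3 + 1/2 = 7/2
  9 + 2/7 = 65/7
  10 + 7/65 = 657/65
  2 + 65/657 = 1379/657
  10 + 657/1379 = 14447/1379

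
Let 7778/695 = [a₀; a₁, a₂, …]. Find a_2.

7778 = 11·695 + 133   →  a_0 = 11
695 = 5·133 + 30   →  a_1 = 5
133 = 4·30 + 13   →  a_2 = 4

4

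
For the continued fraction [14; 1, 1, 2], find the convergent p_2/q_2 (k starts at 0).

Using pₖ = aₖpₖ₋₁ + pₖ₋₂, qₖ = aₖqₖ₋₁ + qₖ₋₂ (with p₋₁=1, p₋₂=0, q₋₁=0, q₋₂=1):
  k=0: a=14, p=14, q=1
  k=1: a=1, p=15, q=1
  k=2: a=1, p=29, q=2

29/2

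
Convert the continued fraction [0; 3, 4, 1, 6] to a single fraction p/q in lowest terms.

Using pₖ = aₖpₖ₋₁ + pₖ₋₂ and qₖ = aₖqₖ₋₁ + qₖ₋₂:
  k=0: a=0, p=0, q=1
  k=1: a=3, p=1, q=3
  k=2: a=4, p=4, q=13
  k=3: a=1, p=5, q=16
  k=4: a=6, p=34, q=109

34/109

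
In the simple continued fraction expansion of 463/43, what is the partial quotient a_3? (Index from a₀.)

463 = 10·43 + 33   →  a_0 = 10
43 = 1·33 + 10   →  a_1 = 1
33 = 3·10 + 3   →  a_2 = 3
10 = 3·3 + 1   →  a_3 = 3

3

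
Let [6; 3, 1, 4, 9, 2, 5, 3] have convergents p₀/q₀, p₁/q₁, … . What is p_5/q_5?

2311/369

Using pₖ = aₖpₖ₋₁ + pₖ₋₂, qₖ = aₖqₖ₋₁ + qₖ₋₂ (with p₋₁=1, p₋₂=0, q₋₁=0, q₋₂=1):
  k=0: a=6, p=6, q=1
  k=1: a=3, p=19, q=3
  k=2: a=1, p=25, q=4
  k=3: a=4, p=119, q=19
  k=4: a=9, p=1096, q=175
  k=5: a=2, p=2311, q=369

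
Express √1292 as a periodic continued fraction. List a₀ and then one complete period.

a₀ = ⌊√1292⌋ = 35.
With m₀=0, d₀=1 and mₖ₊₁ = dₖaₖ − mₖ, dₖ₊₁ = (n − mₖ₊₁²)/dₖ, aₖ₊₁ = ⌊(a₀+mₖ₊₁)/dₖ₊₁⌋:
  k=1: m=35, d=67, a=1
  k=2: m=32, d=4, a=16
  k=3: m=32, d=67, a=1
  k=4: m=35, d=1, a=70
d=1 and a=2a₀=70 at k=4, so the next step gives (m, d) = (35, 67) again — its k=1 value — and the period has length 4.

[35; 1, 16, 1, 70]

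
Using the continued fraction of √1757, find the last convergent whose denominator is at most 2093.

√1757 = [41; 1, 10, 1, 82, …] (period length 4).
Convergents:
  p_0/q_0 = 41/1
  p_1/q_1 = 42/1
  p_2/q_2 = 461/11
  p_3/q_3 = 503/12
  p_4/q_4 = 41707/995
  p_5/q_5 = 42210/1007
  p_6/q_6 = 463807/11065
q_5 = 1007 ≤ 2093 < 11065 = q_6, so the answer is 42210/1007.

42210/1007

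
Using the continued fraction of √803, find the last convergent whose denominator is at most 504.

7226/255

√803 = [28; 2, 1, 27, 1, 2, 56, …] (period length 6).
Convergents:
  p_0/q_0 = 28/1
  p_1/q_1 = 57/2
  p_2/q_2 = 85/3
  p_3/q_3 = 2352/83
  p_4/q_4 = 2437/86
  p_5/q_5 = 7226/255
  p_6/q_6 = 407093/14366
q_5 = 255 ≤ 504 < 14366 = q_6, so the answer is 7226/255.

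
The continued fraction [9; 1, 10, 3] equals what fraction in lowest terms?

337/34

Using pₖ = aₖpₖ₋₁ + pₖ₋₂ and qₖ = aₖqₖ₋₁ + qₖ₋₂:
  k=0: a=9, p=9, q=1
  k=1: a=1, p=10, q=1
  k=2: a=10, p=109, q=11
  k=3: a=3, p=337, q=34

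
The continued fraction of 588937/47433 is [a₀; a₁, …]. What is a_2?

588937 = 12·47433 + 19741   →  a_0 = 12
47433 = 2·19741 + 7951   →  a_1 = 2
19741 = 2·7951 + 3839   →  a_2 = 2

2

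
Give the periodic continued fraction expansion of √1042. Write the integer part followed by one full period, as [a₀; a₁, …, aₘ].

[32; 3, 1, 1, 3, 64]

a₀ = ⌊√1042⌋ = 32.
With m₀=0, d₀=1 and mₖ₊₁ = dₖaₖ − mₖ, dₖ₊₁ = (n − mₖ₊₁²)/dₖ, aₖ₊₁ = ⌊(a₀+mₖ₊₁)/dₖ₊₁⌋:
  k=1: m=32, d=18, a=3
  k=2: m=22, d=31, a=1
  k=3: m=9, d=31, a=1
  k=4: m=22, d=18, a=3
  k=5: m=32, d=1, a=64
d=1 and a=2a₀=64 at k=5, so the next step gives (m, d) = (32, 18) again — its k=1 value — and the period has length 5.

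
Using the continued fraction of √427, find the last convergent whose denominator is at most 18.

62/3

√427 = [20; 1, 1, 1, 40, …] (period length 4).
Convergents:
  p_0/q_0 = 20/1
  p_1/q_1 = 21/1
  p_2/q_2 = 41/2
  p_3/q_3 = 62/3
  p_4/q_4 = 2521/122
q_3 = 3 ≤ 18 < 122 = q_4, so the answer is 62/3.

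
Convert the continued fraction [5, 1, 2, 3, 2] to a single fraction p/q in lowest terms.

Fold from the inside: start with 2/1.
  3 + 1/2 = 7/2
  2 + 2/7 = 16/7
  1 + 7/16 = 23/16
  5 + 16/23 = 131/23

131/23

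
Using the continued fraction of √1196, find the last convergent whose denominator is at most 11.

242/7

√1196 = [34; 1, 1, 2, 1, 1, 68, …] (period length 6).
Convergents:
  p_0/q_0 = 34/1
  p_1/q_1 = 35/1
  p_2/q_2 = 69/2
  p_3/q_3 = 173/5
  p_4/q_4 = 242/7
  p_5/q_5 = 415/12
q_4 = 7 ≤ 11 < 12 = q_5, so the answer is 242/7.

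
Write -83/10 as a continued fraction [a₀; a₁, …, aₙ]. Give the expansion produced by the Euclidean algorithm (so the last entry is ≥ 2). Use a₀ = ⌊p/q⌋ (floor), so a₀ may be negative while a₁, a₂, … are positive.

[-9; 1, 2, 3]

-83 = -9*10 + 7
10 = 1*7 + 3
7 = 2*3 + 1
3 = 3*1 + 0  (stop)
So -83/10 = [-9; 1, 2, 3].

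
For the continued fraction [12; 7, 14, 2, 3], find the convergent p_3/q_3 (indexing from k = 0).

2489/205

Using pₖ = aₖpₖ₋₁ + pₖ₋₂, qₖ = aₖqₖ₋₁ + qₖ₋₂ (with p₋₁=1, p₋₂=0, q₋₁=0, q₋₂=1):
  k=0: a=12, p=12, q=1
  k=1: a=7, p=85, q=7
  k=2: a=14, p=1202, q=99
  k=3: a=2, p=2489, q=205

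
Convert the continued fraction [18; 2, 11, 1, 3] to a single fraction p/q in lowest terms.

Fold from the inside: start with 3/1.
  1 + 1/3 = 4/3
  11 + 3/4 = 47/4
  2 + 4/47 = 98/47
  18 + 47/98 = 1811/98

1811/98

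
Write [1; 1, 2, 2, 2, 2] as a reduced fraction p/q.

70/41

Using pₖ = aₖpₖ₋₁ + pₖ₋₂ and qₖ = aₖqₖ₋₁ + qₖ₋₂:
  k=0: a=1, p=1, q=1
  k=1: a=1, p=2, q=1
  k=2: a=2, p=5, q=3
  k=3: a=2, p=12, q=7
  k=4: a=2, p=29, q=17
  k=5: a=2, p=70, q=41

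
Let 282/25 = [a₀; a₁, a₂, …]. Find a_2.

282 = 11·25 + 7   →  a_0 = 11
25 = 3·7 + 4   →  a_1 = 3
7 = 1·4 + 3   →  a_2 = 1

1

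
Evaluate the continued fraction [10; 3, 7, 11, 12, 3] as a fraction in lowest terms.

94217/9131

Fold from the inside: start with 3/1.
  12 + 1/3 = 37/3
  11 + 3/37 = 410/37
  7 + 37/410 = 2907/410
  3 + 410/2907 = 9131/2907
  10 + 2907/9131 = 94217/9131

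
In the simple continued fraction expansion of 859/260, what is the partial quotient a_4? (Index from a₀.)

859 = 3·260 + 79   →  a_0 = 3
260 = 3·79 + 23   →  a_1 = 3
79 = 3·23 + 10   →  a_2 = 3
23 = 2·10 + 3   →  a_3 = 2
10 = 3·3 + 1   →  a_4 = 3

3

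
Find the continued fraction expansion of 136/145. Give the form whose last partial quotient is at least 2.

[0; 1, 15, 9]

136 = 0·145 + 136
145 = 1·136 + 9
136 = 15·9 + 1
9 = 9·1 + 0  (stop)
So 136/145 = [0; 1, 15, 9].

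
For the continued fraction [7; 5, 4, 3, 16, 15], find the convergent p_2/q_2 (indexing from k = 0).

Using pₖ = aₖpₖ₋₁ + pₖ₋₂, qₖ = aₖqₖ₋₁ + qₖ₋₂ (with p₋₁=1, p₋₂=0, q₋₁=0, q₋₂=1):
  k=0: a=7, p=7, q=1
  k=1: a=5, p=36, q=5
  k=2: a=4, p=151, q=21

151/21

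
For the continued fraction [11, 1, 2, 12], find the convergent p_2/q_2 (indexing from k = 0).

35/3

Using pₖ = aₖpₖ₋₁ + pₖ₋₂, qₖ = aₖqₖ₋₁ + qₖ₋₂ (with p₋₁=1, p₋₂=0, q₋₁=0, q₋₂=1):
  k=0: a=11, p=11, q=1
  k=1: a=1, p=12, q=1
  k=2: a=2, p=35, q=3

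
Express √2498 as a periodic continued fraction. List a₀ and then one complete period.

a₀ = ⌊√2498⌋ = 49.

[49; 1, 48, 1, 98]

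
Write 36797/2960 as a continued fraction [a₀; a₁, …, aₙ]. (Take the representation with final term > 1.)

[12; 2, 3, 6, 1, 7, 2, 3]

36797 = 12*2960 + 1277
2960 = 2*1277 + 406
1277 = 3*406 + 59
406 = 6*59 + 52
59 = 1*52 + 7
52 = 7*7 + 3
7 = 2*3 + 1
3 = 3*1 + 0  (stop)
So 36797/2960 = [12; 2, 3, 6, 1, 7, 2, 3].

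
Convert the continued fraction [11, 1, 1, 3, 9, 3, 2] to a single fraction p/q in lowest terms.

Fold from the inside: start with 2/1.
  3 + 1/2 = 7/2
  9 + 2/7 = 65/7
  3 + 7/65 = 202/65
  1 + 65/202 = 267/202
  1 + 202/267 = 469/267
  11 + 267/469 = 5426/469

5426/469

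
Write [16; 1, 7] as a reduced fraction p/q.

135/8

Using pₖ = aₖpₖ₋₁ + pₖ₋₂ and qₖ = aₖqₖ₋₁ + qₖ₋₂:
  k=0: a=16, p=16, q=1
  k=1: a=1, p=17, q=1
  k=2: a=7, p=135, q=8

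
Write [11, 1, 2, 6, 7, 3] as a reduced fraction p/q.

Using pₖ = aₖpₖ₋₁ + pₖ₋₂ and qₖ = aₖqₖ₋₁ + qₖ₋₂:
  k=0: a=11, p=11, q=1
  k=1: a=1, p=12, q=1
  k=2: a=2, p=35, q=3
  k=3: a=6, p=222, q=19
  k=4: a=7, p=1589, q=136
  k=5: a=3, p=4989, q=427

4989/427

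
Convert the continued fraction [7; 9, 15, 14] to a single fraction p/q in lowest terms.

Fold from the inside: start with 14/1.
  15 + 1/14 = 211/14
  9 + 14/211 = 1913/211
  7 + 211/1913 = 13602/1913

13602/1913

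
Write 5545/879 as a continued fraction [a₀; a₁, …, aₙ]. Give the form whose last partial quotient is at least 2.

[6; 3, 4, 9, 2, 3]

5545 = 6·879 + 271
879 = 3·271 + 66
271 = 4·66 + 7
66 = 9·7 + 3
7 = 2·3 + 1
3 = 3·1 + 0  (stop)
So 5545/879 = [6; 3, 4, 9, 2, 3].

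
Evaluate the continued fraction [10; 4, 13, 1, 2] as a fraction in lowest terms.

1711/167

Fold from the inside: start with 2/1.
  1 + 1/2 = 3/2
  13 + 2/3 = 41/3
  4 + 3/41 = 167/41
  10 + 41/167 = 1711/167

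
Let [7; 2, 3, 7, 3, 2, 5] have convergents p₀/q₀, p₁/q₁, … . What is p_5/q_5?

2757/371

Using pₖ = aₖpₖ₋₁ + pₖ₋₂, qₖ = aₖqₖ₋₁ + qₖ₋₂ (with p₋₁=1, p₋₂=0, q₋₁=0, q₋₂=1):
  k=0: a=7, p=7, q=1
  k=1: a=2, p=15, q=2
  k=2: a=3, p=52, q=7
  k=3: a=7, p=379, q=51
  k=4: a=3, p=1189, q=160
  k=5: a=2, p=2757, q=371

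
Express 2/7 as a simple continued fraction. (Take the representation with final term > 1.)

2 = 0*7 + 2
7 = 3*2 + 1
2 = 2*1 + 0  (stop)
So 2/7 = [0; 3, 2].

[0; 3, 2]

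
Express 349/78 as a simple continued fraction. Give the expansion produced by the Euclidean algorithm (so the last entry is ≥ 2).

[4; 2, 9, 4]

349 = 4·78 + 37
78 = 2·37 + 4
37 = 9·4 + 1
4 = 4·1 + 0  (stop)
So 349/78 = [4; 2, 9, 4].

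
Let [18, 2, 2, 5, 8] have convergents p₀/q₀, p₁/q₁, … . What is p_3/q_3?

497/27

Using pₖ = aₖpₖ₋₁ + pₖ₋₂, qₖ = aₖqₖ₋₁ + qₖ₋₂ (with p₋₁=1, p₋₂=0, q₋₁=0, q₋₂=1):
  k=0: a=18, p=18, q=1
  k=1: a=2, p=37, q=2
  k=2: a=2, p=92, q=5
  k=3: a=5, p=497, q=27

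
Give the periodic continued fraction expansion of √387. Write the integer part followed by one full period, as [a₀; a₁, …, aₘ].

a₀ = ⌊√387⌋ = 19.
With m₀=0, d₀=1 and mₖ₊₁ = dₖaₖ − mₖ, dₖ₊₁ = (n − mₖ₊₁²)/dₖ, aₖ₊₁ = ⌊(a₀+mₖ₊₁)/dₖ₊₁⌋:
  k=1: m=19, d=26, a=1
  k=2: m=7, d=13, a=2
  k=3: m=19, d=2, a=19
  k=4: m=19, d=13, a=2
  k=5: m=7, d=26, a=1
  k=6: m=19, d=1, a=38
d=1 and a=2a₀=38 at k=6, so the next step gives (m, d) = (19, 26) again — its k=1 value — and the period has length 6.

[19; 1, 2, 19, 2, 1, 38]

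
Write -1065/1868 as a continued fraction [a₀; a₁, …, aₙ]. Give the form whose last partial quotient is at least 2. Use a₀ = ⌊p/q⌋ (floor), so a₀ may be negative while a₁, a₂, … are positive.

[-1; 2, 3, 15, 2, 2, 3]

-1065 = -1·1868 + 803
1868 = 2·803 + 262
803 = 3·262 + 17
262 = 15·17 + 7
17 = 2·7 + 3
7 = 2·3 + 1
3 = 3·1 + 0  (stop)
So -1065/1868 = [-1; 2, 3, 15, 2, 2, 3].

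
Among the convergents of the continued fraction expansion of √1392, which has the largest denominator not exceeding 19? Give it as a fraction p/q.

485/13

√1392 = [37; 3, 4, 3, 74, …] (period length 4).
Convergents:
  p_0/q_0 = 37/1
  p_1/q_1 = 112/3
  p_2/q_2 = 485/13
  p_3/q_3 = 1567/42
q_2 = 13 ≤ 19 < 42 = q_3, so the answer is 485/13.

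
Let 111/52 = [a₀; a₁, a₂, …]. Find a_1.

7

111 = 2·52 + 7   →  a_0 = 2
52 = 7·7 + 3   →  a_1 = 7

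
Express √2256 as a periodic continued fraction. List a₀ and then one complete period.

[47; 2, 94]

a₀ = ⌊√2256⌋ = 47.
With m₀=0, d₀=1 and mₖ₊₁ = dₖaₖ − mₖ, dₖ₊₁ = (n − mₖ₊₁²)/dₖ, aₖ₊₁ = ⌊(a₀+mₖ₊₁)/dₖ₊₁⌋:
  k=1: m=47, d=47, a=2
  k=2: m=47, d=1, a=94
d=1 and a=2a₀=94 at k=2, so the next step gives (m, d) = (47, 47) again — its k=1 value — and the period has length 2.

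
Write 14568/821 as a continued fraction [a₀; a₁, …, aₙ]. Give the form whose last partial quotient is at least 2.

14568 = 17×821 + 611
821 = 1×611 + 210
611 = 2×210 + 191
210 = 1×191 + 19
191 = 10×19 + 1
19 = 19×1 + 0  (stop)
So 14568/821 = [17; 1, 2, 1, 10, 19].

[17; 1, 2, 1, 10, 19]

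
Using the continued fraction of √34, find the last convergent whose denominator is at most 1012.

√34 = [5; 1, 4, 1, 10, …] (period length 4).
Convergents:
  p_0/q_0 = 5/1
  p_1/q_1 = 6/1
  p_2/q_2 = 29/5
  p_3/q_3 = 35/6
  p_4/q_4 = 379/65
  p_5/q_5 = 414/71
  p_6/q_6 = 2035/349
  p_7/q_7 = 2449/420
  p_8/q_8 = 26525/4549
q_7 = 420 ≤ 1012 < 4549 = q_8, so the answer is 2449/420.

2449/420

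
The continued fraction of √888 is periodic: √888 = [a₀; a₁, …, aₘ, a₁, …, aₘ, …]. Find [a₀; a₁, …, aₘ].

[29; 1, 3, 1, 58]

a₀ = ⌊√888⌋ = 29.
With m₀=0, d₀=1 and mₖ₊₁ = dₖaₖ − mₖ, dₖ₊₁ = (n − mₖ₊₁²)/dₖ, aₖ₊₁ = ⌊(a₀+mₖ₊₁)/dₖ₊₁⌋:
  k=1: m=29, d=47, a=1
  k=2: m=18, d=12, a=3
  k=3: m=18, d=47, a=1
  k=4: m=29, d=1, a=58
d=1 and a=2a₀=58 at k=4, so the next step gives (m, d) = (29, 47) again — its k=1 value — and the period has length 4.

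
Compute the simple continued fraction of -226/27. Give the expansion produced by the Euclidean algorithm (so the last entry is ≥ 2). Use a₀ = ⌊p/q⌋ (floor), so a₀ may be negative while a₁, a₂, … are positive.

-226 = -9*27 + 17
27 = 1*17 + 10
17 = 1*10 + 7
10 = 1*7 + 3
7 = 2*3 + 1
3 = 3*1 + 0  (stop)
So -226/27 = [-9; 1, 1, 1, 2, 3].

[-9; 1, 1, 1, 2, 3]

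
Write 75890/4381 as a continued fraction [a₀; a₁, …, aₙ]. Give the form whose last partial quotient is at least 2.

75890 = 17×4381 + 1413
4381 = 3×1413 + 142
1413 = 9×142 + 135
142 = 1×135 + 7
135 = 19×7 + 2
7 = 3×2 + 1
2 = 2×1 + 0  (stop)
So 75890/4381 = [17; 3, 9, 1, 19, 3, 2].

[17; 3, 9, 1, 19, 3, 2]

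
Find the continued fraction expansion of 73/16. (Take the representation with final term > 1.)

73 = 4×16 + 9
16 = 1×9 + 7
9 = 1×7 + 2
7 = 3×2 + 1
2 = 2×1 + 0  (stop)
So 73/16 = [4; 1, 1, 3, 2].

[4; 1, 1, 3, 2]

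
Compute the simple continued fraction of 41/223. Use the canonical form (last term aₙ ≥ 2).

41 = 0×223 + 41
223 = 5×41 + 18
41 = 2×18 + 5
18 = 3×5 + 3
5 = 1×3 + 2
3 = 1×2 + 1
2 = 2×1 + 0  (stop)
So 41/223 = [0; 5, 2, 3, 1, 1, 2].

[0; 5, 2, 3, 1, 1, 2]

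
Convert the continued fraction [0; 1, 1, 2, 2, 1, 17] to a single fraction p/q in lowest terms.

177/301

Fold from the inside: start with 17/1.
  1 + 1/17 = 18/17
  2 + 17/18 = 53/18
  2 + 18/53 = 124/53
  1 + 53/124 = 177/124
  1 + 124/177 = 301/177
  0 + 177/301 = 177/301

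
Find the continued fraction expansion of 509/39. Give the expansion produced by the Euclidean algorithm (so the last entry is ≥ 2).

509 = 13*39 + 2
39 = 19*2 + 1
2 = 2*1 + 0  (stop)
So 509/39 = [13; 19, 2].

[13; 19, 2]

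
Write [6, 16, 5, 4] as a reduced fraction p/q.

Fold from the inside: start with 4/1.
  5 + 1/4 = 21/4
  16 + 4/21 = 340/21
  6 + 21/340 = 2061/340

2061/340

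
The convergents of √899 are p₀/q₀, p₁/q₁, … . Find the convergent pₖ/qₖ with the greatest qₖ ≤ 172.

√899 = [29; 1, 58, …] (period length 2).
Convergents:
  p_0/q_0 = 29/1
  p_1/q_1 = 30/1
  p_2/q_2 = 1769/59
  p_3/q_3 = 1799/60
  p_4/q_4 = 106111/3539
q_3 = 60 ≤ 172 < 3539 = q_4, so the answer is 1799/60.

1799/60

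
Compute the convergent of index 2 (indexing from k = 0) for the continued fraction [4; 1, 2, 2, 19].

Using pₖ = aₖpₖ₋₁ + pₖ₋₂, qₖ = aₖqₖ₋₁ + qₖ₋₂ (with p₋₁=1, p₋₂=0, q₋₁=0, q₋₂=1):
  k=0: a=4, p=4, q=1
  k=1: a=1, p=5, q=1
  k=2: a=2, p=14, q=3

14/3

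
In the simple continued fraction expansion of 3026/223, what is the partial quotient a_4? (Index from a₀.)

3026 = 13·223 + 127   →  a_0 = 13
223 = 1·127 + 96   →  a_1 = 1
127 = 1·96 + 31   →  a_2 = 1
96 = 3·31 + 3   →  a_3 = 3
31 = 10·3 + 1   →  a_4 = 10

10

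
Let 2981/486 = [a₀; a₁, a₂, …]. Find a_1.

7

2981 = 6·486 + 65   →  a_0 = 6
486 = 7·65 + 31   →  a_1 = 7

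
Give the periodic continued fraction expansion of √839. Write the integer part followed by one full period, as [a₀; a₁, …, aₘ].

[28; 1, 27, 1, 56]

a₀ = ⌊√839⌋ = 28.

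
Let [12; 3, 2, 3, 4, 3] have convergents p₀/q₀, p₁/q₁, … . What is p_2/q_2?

86/7

Using pₖ = aₖpₖ₋₁ + pₖ₋₂, qₖ = aₖqₖ₋₁ + qₖ₋₂ (with p₋₁=1, p₋₂=0, q₋₁=0, q₋₂=1):
  k=0: a=12, p=12, q=1
  k=1: a=3, p=37, q=3
  k=2: a=2, p=86, q=7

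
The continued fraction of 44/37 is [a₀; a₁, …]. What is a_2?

44 = 1·37 + 7   →  a_0 = 1
37 = 5·7 + 2   →  a_1 = 5
7 = 3·2 + 1   →  a_2 = 3

3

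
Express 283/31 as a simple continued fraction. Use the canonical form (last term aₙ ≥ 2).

283 = 9×31 + 4
31 = 7×4 + 3
4 = 1×3 + 1
3 = 3×1 + 0  (stop)
So 283/31 = [9; 7, 1, 3].

[9; 7, 1, 3]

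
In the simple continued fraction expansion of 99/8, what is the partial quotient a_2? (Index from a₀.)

99 = 12·8 + 3   →  a_0 = 12
8 = 2·3 + 2   →  a_1 = 2
3 = 1·2 + 1   →  a_2 = 1

1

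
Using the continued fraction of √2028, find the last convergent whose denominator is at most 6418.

√2028 = [45; 30, 90, …] (period length 2).
Convergents:
  p_0/q_0 = 45/1
  p_1/q_1 = 1351/30
  p_2/q_2 = 121635/2701
  p_3/q_3 = 3650401/81060
q_2 = 2701 ≤ 6418 < 81060 = q_3, so the answer is 121635/2701.

121635/2701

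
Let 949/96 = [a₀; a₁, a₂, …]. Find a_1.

1

949 = 9·96 + 85   →  a_0 = 9
96 = 1·85 + 11   →  a_1 = 1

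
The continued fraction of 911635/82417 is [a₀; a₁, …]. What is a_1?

911635 = 11·82417 + 5048   →  a_0 = 11
82417 = 16·5048 + 1649   →  a_1 = 16

16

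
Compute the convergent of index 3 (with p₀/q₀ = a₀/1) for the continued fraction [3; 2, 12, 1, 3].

Using pₖ = aₖpₖ₋₁ + pₖ₋₂, qₖ = aₖqₖ₋₁ + qₖ₋₂ (with p₋₁=1, p₋₂=0, q₋₁=0, q₋₂=1):
  k=0: a=3, p=3, q=1
  k=1: a=2, p=7, q=2
  k=2: a=12, p=87, q=25
  k=3: a=1, p=94, q=27

94/27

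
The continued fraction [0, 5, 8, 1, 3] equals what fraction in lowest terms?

Using pₖ = aₖpₖ₋₁ + pₖ₋₂ and qₖ = aₖqₖ₋₁ + qₖ₋₂:
  k=0: a=0, p=0, q=1
  k=1: a=5, p=1, q=5
  k=2: a=8, p=8, q=41
  k=3: a=1, p=9, q=46
  k=4: a=3, p=35, q=179

35/179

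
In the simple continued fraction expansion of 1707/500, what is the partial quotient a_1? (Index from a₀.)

2

1707 = 3·500 + 207   →  a_0 = 3
500 = 2·207 + 86   →  a_1 = 2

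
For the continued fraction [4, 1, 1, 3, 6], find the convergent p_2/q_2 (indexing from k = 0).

Using pₖ = aₖpₖ₋₁ + pₖ₋₂, qₖ = aₖqₖ₋₁ + qₖ₋₂ (with p₋₁=1, p₋₂=0, q₋₁=0, q₋₂=1):
  k=0: a=4, p=4, q=1
  k=1: a=1, p=5, q=1
  k=2: a=1, p=9, q=2

9/2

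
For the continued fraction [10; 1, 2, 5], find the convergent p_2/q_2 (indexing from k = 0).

32/3

Using pₖ = aₖpₖ₋₁ + pₖ₋₂, qₖ = aₖqₖ₋₁ + qₖ₋₂ (with p₋₁=1, p₋₂=0, q₋₁=0, q₋₂=1):
  k=0: a=10, p=10, q=1
  k=1: a=1, p=11, q=1
  k=2: a=2, p=32, q=3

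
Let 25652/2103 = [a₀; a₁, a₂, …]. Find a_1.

25652 = 12·2103 + 416   →  a_0 = 12
2103 = 5·416 + 23   →  a_1 = 5

5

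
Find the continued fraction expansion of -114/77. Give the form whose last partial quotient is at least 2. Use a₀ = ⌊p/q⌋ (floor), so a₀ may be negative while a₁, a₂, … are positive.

-114 = -2*77 + 40
77 = 1*40 + 37
40 = 1*37 + 3
37 = 12*3 + 1
3 = 3*1 + 0  (stop)
So -114/77 = [-2; 1, 1, 12, 3].

[-2; 1, 1, 12, 3]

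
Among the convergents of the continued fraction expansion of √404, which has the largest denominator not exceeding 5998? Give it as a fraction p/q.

√404 = [20; 10, 40, …] (period length 2).
Convergents:
  p_0/q_0 = 20/1
  p_1/q_1 = 201/10
  p_2/q_2 = 8060/401
  p_3/q_3 = 80801/4020
  p_4/q_4 = 3240100/161201
q_3 = 4020 ≤ 5998 < 161201 = q_4, so the answer is 80801/4020.

80801/4020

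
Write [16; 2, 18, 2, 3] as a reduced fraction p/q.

4369/265

Using pₖ = aₖpₖ₋₁ + pₖ₋₂ and qₖ = aₖqₖ₋₁ + qₖ₋₂:
  k=0: a=16, p=16, q=1
  k=1: a=2, p=33, q=2
  k=2: a=18, p=610, q=37
  k=3: a=2, p=1253, q=76
  k=4: a=3, p=4369, q=265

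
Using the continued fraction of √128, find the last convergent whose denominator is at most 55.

577/51

√128 = [11; 3, 5, 3, 22, …] (period length 4).
Convergents:
  p_0/q_0 = 11/1
  p_1/q_1 = 34/3
  p_2/q_2 = 181/16
  p_3/q_3 = 577/51
  p_4/q_4 = 12875/1138
q_3 = 51 ≤ 55 < 1138 = q_4, so the answer is 577/51.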